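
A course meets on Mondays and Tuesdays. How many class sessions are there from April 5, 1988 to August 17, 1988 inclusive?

April 5, 1988 is a Tuesday.
From April 5, 1988 to August 17, 1988 is 135 days inclusive.
135 = 7 × 19 + 2, so there are 19 full weeks plus 2 extra days.
Each full week contributes 2 days from the set (Mon, Tue): 19 × 2 = 38.
The 2 extra days are Tuesday, Wednesday — 1 of them qualifies.
Total: 38 + 1 = 39.

39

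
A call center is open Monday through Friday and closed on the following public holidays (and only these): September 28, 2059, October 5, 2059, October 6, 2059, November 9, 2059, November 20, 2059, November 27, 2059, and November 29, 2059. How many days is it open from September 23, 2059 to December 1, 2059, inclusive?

September 23, 2059 is a Tuesday.
That's 70 days from start to end, counting both.
70 = 7 × 10, so the span is exactly 10 full weeks.
Each full week contributes 5 weekdays (Mon–Fri): 10 × 5 = 50.
Holidays: September 28, 2059 (Sun); October 5, 2059 (Sun); October 6, 2059 (Mon); November 9, 2059 (Sun); November 20, 2059 (Thu); November 27, 2059 (Thu); November 29, 2059 (Sat).
3 of the 7 holidays fall on weekdays; the rest are weekends and were already excluded.
Business days: 50 − 3 = 47.

47 working days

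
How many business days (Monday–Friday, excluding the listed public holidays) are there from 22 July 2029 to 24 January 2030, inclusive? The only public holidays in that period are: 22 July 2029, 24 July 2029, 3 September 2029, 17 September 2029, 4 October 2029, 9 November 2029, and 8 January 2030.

128

22 July 2029 is a Sunday.
That's 187 days from start to end, counting both.
187 = 7 × 26 + 5, so there are 26 full weeks plus 5 extra days.
Each full week contributes 5 weekdays (Mon–Fri): 26 × 5 = 130.
The 5 extra days are Sun, Mon, Tue, Wed, Thu — 4 of them qualify.
Total: 130 + 4 = 134.
Holidays: 22 July 2029 (Sun); 24 July 2029 (Tue); 3 September 2029 (Mon); 17 September 2029 (Mon); 4 October 2029 (Thu); 9 November 2029 (Fri); 8 January 2030 (Tue).
6 of the 7 holidays fall on weekdays; the rest are weekends and were already excluded.
Business days: 134 − 6 = 128.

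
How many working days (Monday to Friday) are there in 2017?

260 weekdays

Jan 1, 2017 is a Sunday.
From Jan 1, 2017 to Dec 31, 2017 is 365 days inclusive.
365 = 7 × 52 + 1, so there are 52 full weeks plus 1 extra day.
Each full week contributes 5 weekdays (Mon–Fri): 52 × 5 = 260.
The 1 extra day is Sun — none qualify.
Total: 260 + 0 = 260.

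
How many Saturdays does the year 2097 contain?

52

2097-01-01 is a Tuesday.
That's 365 days from start to end, counting both.
365 = 7 × 52 + 1, so there are 52 full weeks plus 1 extra day.
Each full week contributes one Saturday: 52 so far.
The 1 extra day is Tue — none qualify.
Total: 52 + 0 = 52.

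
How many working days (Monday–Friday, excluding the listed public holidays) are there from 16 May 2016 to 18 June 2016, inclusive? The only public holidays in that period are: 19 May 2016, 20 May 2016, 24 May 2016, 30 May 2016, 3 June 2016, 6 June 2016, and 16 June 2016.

16 May 2016 is a Monday.
From 16 May 2016 to 18 June 2016 is 34 days inclusive.
34 = 7 × 4 + 6, so there are 4 full weeks plus 6 extra days.
Each full week contributes 5 weekdays (Mon–Fri): 4 × 5 = 20.
The 6 extra days are Mon, Tue, Wed, Thu, Fri, Sat — 5 of them qualify.
Total: 20 + 5 = 25.
Holidays: 19 May 2016 (Thu); 20 May 2016 (Fri); 24 May 2016 (Tue); 30 May 2016 (Mon); 3 June 2016 (Fri); 6 June 2016 (Mon); 16 June 2016 (Thu).
All 7 holidays fall on weekdays, so subtract 7.
Business days: 25 − 7 = 18.

18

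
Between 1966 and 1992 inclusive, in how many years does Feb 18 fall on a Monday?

4

Day of week of February 18 in each year:
1966: Fri, 1967: Sat, 1968: Sun, 1969: Tue, 1970: Wed, 1971: Thu, 1972: Fri, 1973: Sun, 1974: Mon ✓, 1975: Tue, 1976: Wed, 1977: Fri, 1978: Sat, 1979: Sun, 1980: Mon ✓, 1981: Wed, 1982: Thu, 1983: Fri, 1984: Sat, 1985: Mon ✓, 1986: Tue, 1987: Wed, 1988: Thu, 1989: Sat, 1990: Sun, 1991: Mon ✓, 1992: Tue
Mondays: 1974, 1980, 1985, 1991.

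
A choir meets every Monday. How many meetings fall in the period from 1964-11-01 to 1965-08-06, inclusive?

1964-11-01 is a Sunday.
That's 279 days from start to end, counting both.
279 = 7 × 39 + 6, so there are 39 full weeks plus 6 extra days.
Each full week contributes one Monday: 39 so far.
The 6 extra days are Sunday, Monday, Tuesday, Wednesday, Thursday, Friday — 1 of them qualifies.
Total: 39 + 1 = 40.

40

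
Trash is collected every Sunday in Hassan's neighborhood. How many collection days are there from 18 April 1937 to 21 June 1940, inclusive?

166

18 April 1937 is a Sunday.
The range spans 1161 days (inclusive of both endpoints).
1161 = 7 × 165 + 6, so there are 165 full weeks plus 6 extra days.
Each full week contributes one Sunday: 165 so far.
The 6 extra days are Sunday, Monday, Tuesday, Wednesday, Thursday, Friday — 1 of them qualifies.
Total: 165 + 1 = 166.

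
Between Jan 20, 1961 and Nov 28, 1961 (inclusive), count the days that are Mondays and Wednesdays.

89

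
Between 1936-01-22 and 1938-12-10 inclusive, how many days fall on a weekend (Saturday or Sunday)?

301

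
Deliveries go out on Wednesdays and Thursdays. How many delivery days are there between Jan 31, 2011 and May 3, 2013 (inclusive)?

Jan 31, 2011 is a Monday.
That's 824 days from start to end, counting both.
824 = 7 × 117 + 5, so there are 117 full weeks plus 5 extra days.
Each full week contributes 2 days from the set (Wed, Thu): 117 × 2 = 234.
The 5 extra days are Monday, Tuesday, Wednesday, Thursday, Friday — 2 of them qualify.
Total: 234 + 2 = 236.

236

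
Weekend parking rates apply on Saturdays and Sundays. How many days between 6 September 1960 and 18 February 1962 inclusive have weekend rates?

6 September 1960 is a Tuesday.
From 6 September 1960 to 18 February 1962 is 531 days inclusive.
531 = 7 × 75 + 6, so there are 75 full weeks plus 6 extra days.
Each full week contributes 2 weekend days (Sat, Sun): 75 × 2 = 150.
The 6 extra days are Tue, Wed, Thu, Fri, Sat, Sun — 2 of them qualify.
Total: 150 + 2 = 152.

152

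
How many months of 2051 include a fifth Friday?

A month has five Fridays exactly when Friday falls within its first (length − 28) days.
Jan: 31 days, starts Sun → 5 of Sun, Mon, Tue
Feb: 28 days, starts Wed → 5 of (none)
Mar: 31 days, starts Wed → 5 of Wed, Thu, Fri ✓
Apr: 30 days, starts Sat → 5 of Sat, Sun
May: 31 days, starts Mon → 5 of Mon, Tue, Wed
Jun: 30 days, starts Thu → 5 of Thu, Fri ✓
Jul: 31 days, starts Sat → 5 of Sat, Sun, Mon
Aug: 31 days, starts Tue → 5 of Tue, Wed, Thu
Sep: 30 days, starts Fri → 5 of Fri, Sat ✓
Oct: 31 days, starts Sun → 5 of Sun, Mon, Tue
Nov: 30 days, starts Wed → 5 of Wed, Thu
Dec: 31 days, starts Fri → 5 of Fri, Sat, Sun ✓
Months with five Fridays: Mar, Jun, Sep, Dec.

4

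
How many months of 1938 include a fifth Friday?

A month has five Fridays exactly when Friday falls within its first (length − 28) days.
Jan: 31 days, starts Sat → 5 of Sat, Sun, Mon
Feb: 28 days, starts Tue → 5 of (none)
Mar: 31 days, starts Tue → 5 of Tue, Wed, Thu
Apr: 30 days, starts Fri → 5 of Fri, Sat ✓
May: 31 days, starts Sun → 5 of Sun, Mon, Tue
Jun: 30 days, starts Wed → 5 of Wed, Thu
Jul: 31 days, starts Fri → 5 of Fri, Sat, Sun ✓
Aug: 31 days, starts Mon → 5 of Mon, Tue, Wed
Sep: 30 days, starts Thu → 5 of Thu, Fri ✓
Oct: 31 days, starts Sat → 5 of Sat, Sun, Mon
Nov: 30 days, starts Tue → 5 of Tue, Wed
Dec: 31 days, starts Thu → 5 of Thu, Fri, Sat ✓
Months with five Fridays: Apr, Jul, Sep, Dec.

4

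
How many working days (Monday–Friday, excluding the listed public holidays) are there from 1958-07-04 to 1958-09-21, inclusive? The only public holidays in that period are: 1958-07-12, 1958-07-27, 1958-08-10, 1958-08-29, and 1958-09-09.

54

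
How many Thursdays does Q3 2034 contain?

1 July 2034 is a Saturday.
That's 92 days from start to end, counting both.
92 = 7 × 13 + 1, so there are 13 full weeks plus 1 extra day.
Each full week contributes one Thursday: 13 so far.
The 1 extra day is Sat — none qualify.
Total: 13 + 0 = 13.

13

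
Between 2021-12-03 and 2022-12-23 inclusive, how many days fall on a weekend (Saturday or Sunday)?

2021-12-03 is a Friday.
That's 386 days from start to end, counting both.
386 = 7 × 55 + 1, so there are 55 full weeks plus 1 extra day.
Each full week contributes 2 weekend days (Sat, Sun): 55 × 2 = 110.
The 1 extra day is Friday — none qualify.
Total: 110 + 0 = 110.

110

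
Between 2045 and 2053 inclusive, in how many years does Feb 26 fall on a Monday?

Day of week of February 26 in each year:
2045: Sun, 2046: Mon ✓, 2047: Tue, 2048: Wed, 2049: Fri, 2050: Sat, 2051: Sun, 2052: Mon ✓, 2053: Wed
Mondays: 2046, 2052.

2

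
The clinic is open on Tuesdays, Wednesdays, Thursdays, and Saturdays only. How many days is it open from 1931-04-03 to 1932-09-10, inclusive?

1931-04-03 is a Friday.
The range spans 527 days (inclusive of both endpoints).
527 = 7 × 75 + 2, so there are 75 full weeks plus 2 extra days.
Each full week contributes 4 days from the set (Tue, Wed, Thu, Sat): 75 × 4 = 300.
The 2 extra days are Fri, Sat — 1 of them qualifies.
Total: 300 + 1 = 301.

301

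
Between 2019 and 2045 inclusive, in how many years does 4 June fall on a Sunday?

Day of week of June 4 in each year:
2019: Tue, 2020: Thu, 2021: Fri, 2022: Sat, 2023: Sun ✓, 2024: Tue, 2025: Wed, 2026: Thu, 2027: Fri, 2028: Sun ✓, 2029: Mon, 2030: Tue, 2031: Wed, 2032: Fri, 2033: Sat, 2034: Sun ✓, 2035: Mon, 2036: Wed, 2037: Thu, 2038: Fri, 2039: Sat, 2040: Mon, 2041: Tue, 2042: Wed, 2043: Thu, 2044: Sat, 2045: Sun ✓
Sundays: 2023, 2028, 2034, 2045.

4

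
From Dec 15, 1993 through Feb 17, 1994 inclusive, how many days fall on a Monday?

Dec 15, 1993 is a Wednesday.
From Dec 15, 1993 to Feb 17, 1994 is 65 days inclusive.
65 = 7 × 9 + 2, so there are 9 full weeks plus 2 extra days.
Each full week contributes one Monday: 9 so far.
The 2 extra days are Wed, Thu — none qualify.
Total: 9 + 0 = 9.

9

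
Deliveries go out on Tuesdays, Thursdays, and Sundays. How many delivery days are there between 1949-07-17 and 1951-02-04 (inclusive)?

244

1949-07-17 is a Sunday.
The range spans 568 days (inclusive of both endpoints).
568 = 7 × 81 + 1, so there are 81 full weeks plus 1 extra day.
Each full week contributes 3 days from the set (Tue, Thu, Sun): 81 × 3 = 243.
The 1 extra day is Sun — 1 of them qualifies.
Total: 243 + 1 = 244.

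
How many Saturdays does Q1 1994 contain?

13

1 January 1994 is a Saturday.
That's 90 days from start to end, counting both.
90 = 7 × 12 + 6, so there are 12 full weeks plus 6 extra days.
Each full week contributes one Saturday: 12 so far.
The 6 extra days are Saturday, Sunday, Monday, Tuesday, Wednesday, Thursday — 1 of them qualifies.
Total: 12 + 1 = 13.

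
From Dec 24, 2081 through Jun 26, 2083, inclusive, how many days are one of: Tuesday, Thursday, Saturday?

236

Dec 24, 2081 is a Wednesday.
The range spans 550 days (inclusive of both endpoints).
550 = 7 × 78 + 4, so there are 78 full weeks plus 4 extra days.
Each full week contributes 3 days from the set (Tue, Thu, Sat): 78 × 3 = 234.
The 4 extra days are Wednesday, Thursday, Friday, Saturday — 2 of them qualify.
Total: 234 + 2 = 236.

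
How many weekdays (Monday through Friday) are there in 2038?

261

Jan 1, 2038 is a Friday.
The range spans 365 days (inclusive of both endpoints).
365 = 7 × 52 + 1, so there are 52 full weeks plus 1 extra day.
Each full week contributes 5 weekdays (Mon–Fri): 52 × 5 = 260.
The 1 extra day is Fri — 1 of them qualifies.
Total: 260 + 1 = 261.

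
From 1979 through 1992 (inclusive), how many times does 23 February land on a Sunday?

2

Day of week of February 23 in each year:
1979: Fri, 1980: Sat, 1981: Mon, 1982: Tue, 1983: Wed, 1984: Thu, 1985: Sat, 1986: Sun ✓, 1987: Mon, 1988: Tue, 1989: Thu, 1990: Fri, 1991: Sat, 1992: Sun ✓
Sundays: 1986, 1992.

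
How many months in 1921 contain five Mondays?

4

A month has five Mondays exactly when Monday falls within its first (length − 28) days.
Jan: 31 days, starts Sat → 5 of Sat, Sun, Mon ✓
Feb: 28 days, starts Tue → 5 of (none)
Mar: 31 days, starts Tue → 5 of Tue, Wed, Thu
Apr: 30 days, starts Fri → 5 of Fri, Sat
May: 31 days, starts Sun → 5 of Sun, Mon, Tue ✓
Jun: 30 days, starts Wed → 5 of Wed, Thu
Jul: 31 days, starts Fri → 5 of Fri, Sat, Sun
Aug: 31 days, starts Mon → 5 of Mon, Tue, Wed ✓
Sep: 30 days, starts Thu → 5 of Thu, Fri
Oct: 31 days, starts Sat → 5 of Sat, Sun, Mon ✓
Nov: 30 days, starts Tue → 5 of Tue, Wed
Dec: 31 days, starts Thu → 5 of Thu, Fri, Sat
Months with five Mondays: Jan, May, Aug, Oct.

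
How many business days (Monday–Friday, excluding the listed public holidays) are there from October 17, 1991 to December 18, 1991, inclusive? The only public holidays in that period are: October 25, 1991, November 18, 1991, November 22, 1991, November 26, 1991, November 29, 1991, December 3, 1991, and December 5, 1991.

38 business days

October 17, 1991 is a Thursday.
From October 17, 1991 to December 18, 1991 is 63 days inclusive.
63 = 7 × 9, so the span is exactly 9 full weeks.
Each full week contributes 5 weekdays (Mon–Fri): 9 × 5 = 45.
Total: 45.
Holidays: October 25, 1991 (Fri); November 18, 1991 (Mon); November 22, 1991 (Fri); November 26, 1991 (Tue); November 29, 1991 (Fri); December 3, 1991 (Tue); December 5, 1991 (Thu).
All 7 holidays fall on weekdays, so subtract 7.
Business days: 45 − 7 = 38.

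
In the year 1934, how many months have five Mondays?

5

A month has five Mondays exactly when Monday falls within its first (length − 28) days.
Jan: 31 days, starts Mon → 5 of Mon, Tue, Wed ✓
Feb: 28 days, starts Thu → 5 of (none)
Mar: 31 days, starts Thu → 5 of Thu, Fri, Sat
Apr: 30 days, starts Sun → 5 of Sun, Mon ✓
May: 31 days, starts Tue → 5 of Tue, Wed, Thu
Jun: 30 days, starts Fri → 5 of Fri, Sat
Jul: 31 days, starts Sun → 5 of Sun, Mon, Tue ✓
Aug: 31 days, starts Wed → 5 of Wed, Thu, Fri
Sep: 30 days, starts Sat → 5 of Sat, Sun
Oct: 31 days, starts Mon → 5 of Mon, Tue, Wed ✓
Nov: 30 days, starts Thu → 5 of Thu, Fri
Dec: 31 days, starts Sat → 5 of Sat, Sun, Mon ✓
Months with five Mondays: Jan, Apr, Jul, Oct, Dec.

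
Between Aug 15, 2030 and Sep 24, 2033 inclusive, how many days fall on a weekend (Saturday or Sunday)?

Aug 15, 2030 is a Thursday.
That's 1137 days from start to end, counting both.
1137 = 7 × 162 + 3, so there are 162 full weeks plus 3 extra days.
Each full week contributes 2 weekend days (Sat, Sun): 162 × 2 = 324.
The 3 extra days are Thu, Fri, Sat — 1 of them qualifies.
Total: 324 + 1 = 325.

325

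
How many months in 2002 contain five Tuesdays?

A month has five Tuesdays exactly when Tuesday falls within its first (length − 28) days.
Jan: 31 days, starts Tue → 5 of Tue, Wed, Thu ✓
Feb: 28 days, starts Fri → 5 of (none)
Mar: 31 days, starts Fri → 5 of Fri, Sat, Sun
Apr: 30 days, starts Mon → 5 of Mon, Tue ✓
May: 31 days, starts Wed → 5 of Wed, Thu, Fri
Jun: 30 days, starts Sat → 5 of Sat, Sun
Jul: 31 days, starts Mon → 5 of Mon, Tue, Wed ✓
Aug: 31 days, starts Thu → 5 of Thu, Fri, Sat
Sep: 30 days, starts Sun → 5 of Sun, Mon
Oct: 31 days, starts Tue → 5 of Tue, Wed, Thu ✓
Nov: 30 days, starts Fri → 5 of Fri, Sat
Dec: 31 days, starts Sun → 5 of Sun, Mon, Tue ✓
Months with five Tuesdays: Jan, Apr, Jul, Oct, Dec.

5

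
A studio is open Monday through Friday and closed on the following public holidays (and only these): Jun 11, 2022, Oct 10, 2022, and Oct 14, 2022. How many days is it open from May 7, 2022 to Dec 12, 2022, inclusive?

154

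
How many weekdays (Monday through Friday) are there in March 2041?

21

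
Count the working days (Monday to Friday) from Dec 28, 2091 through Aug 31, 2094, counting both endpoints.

698

Dec 28, 2091 is a Friday.
From Dec 28, 2091 to Aug 31, 2094 is 978 days inclusive.
978 = 7 × 139 + 5, so there are 139 full weeks plus 5 extra days.
Each full week contributes 5 weekdays (Mon–Fri): 139 × 5 = 695.
The 5 extra days are Friday, Saturday, Sunday, Monday, Tuesday — 3 of them qualify.
Total: 695 + 3 = 698.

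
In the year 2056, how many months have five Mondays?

A month has five Mondays exactly when Monday falls within its first (length − 28) days.
Jan: 31 days, starts Sat → 5 of Sat, Sun, Mon ✓
Feb: 29 days, starts Tue → 5 of Tue
Mar: 31 days, starts Wed → 5 of Wed, Thu, Fri
Apr: 30 days, starts Sat → 5 of Sat, Sun
May: 31 days, starts Mon → 5 of Mon, Tue, Wed ✓
Jun: 30 days, starts Thu → 5 of Thu, Fri
Jul: 31 days, starts Sat → 5 of Sat, Sun, Mon ✓
Aug: 31 days, starts Tue → 5 of Tue, Wed, Thu
Sep: 30 days, starts Fri → 5 of Fri, Sat
Oct: 31 days, starts Sun → 5 of Sun, Mon, Tue ✓
Nov: 30 days, starts Wed → 5 of Wed, Thu
Dec: 31 days, starts Fri → 5 of Fri, Sat, Sun
Months with five Mondays: Jan, May, Jul, Oct.

4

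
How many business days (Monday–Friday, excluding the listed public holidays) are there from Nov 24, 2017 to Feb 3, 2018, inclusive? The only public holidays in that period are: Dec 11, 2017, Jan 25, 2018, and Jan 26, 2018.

48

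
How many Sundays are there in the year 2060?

52

2060-01-01 is a Thursday.
From 2060-01-01 to 2060-12-31 is 366 days inclusive.
366 = 7 × 52 + 2, so there are 52 full weeks plus 2 extra days.
Each full week contributes one Sunday: 52 so far.
The 2 extra days are Thursday, Friday — none qualify.
Total: 52 + 0 = 52.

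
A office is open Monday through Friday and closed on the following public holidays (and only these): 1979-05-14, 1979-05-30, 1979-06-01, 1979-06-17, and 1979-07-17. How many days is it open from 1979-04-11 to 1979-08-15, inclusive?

1979-04-11 is a Wednesday.
That's 127 days from start to end, counting both.
127 = 7 × 18 + 1, so there are 18 full weeks plus 1 extra day.
Each full week contributes 5 weekdays (Mon–Fri): 18 × 5 = 90.
The 1 extra day is Wed — 1 of them qualifies.
Total: 90 + 1 = 91.
Holidays: 1979-05-14 (Mon); 1979-05-30 (Wed); 1979-06-01 (Fri); 1979-06-17 (Sun); 1979-07-17 (Tue).
4 of the 5 holidays fall on weekdays; the rest are weekends and were already excluded.
Business days: 91 − 4 = 87.

87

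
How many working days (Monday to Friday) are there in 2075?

January 1, 2075 is a Tuesday.
The range spans 365 days (inclusive of both endpoints).
365 = 7 × 52 + 1, so there are 52 full weeks plus 1 extra day.
Each full week contributes 5 weekdays (Mon–Fri): 52 × 5 = 260.
The 1 extra day is Tuesday — 1 of them qualifies.
Total: 260 + 1 = 261.

261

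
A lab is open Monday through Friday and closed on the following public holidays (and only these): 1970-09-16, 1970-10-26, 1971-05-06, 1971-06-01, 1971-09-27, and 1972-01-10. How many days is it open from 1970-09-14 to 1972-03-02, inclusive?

1970-09-14 is a Monday.
From 1970-09-14 to 1972-03-02 is 536 days inclusive.
536 = 7 × 76 + 4, so there are 76 full weeks plus 4 extra days.
Each full week contributes 5 weekdays (Mon–Fri): 76 × 5 = 380.
The 4 extra days are Mon, Tue, Wed, Thu — 4 of them qualify.
Total: 380 + 4 = 384.
Holidays: 1970-09-16 (Wed); 1970-10-26 (Mon); 1971-05-06 (Thu); 1971-06-01 (Tue); 1971-09-27 (Mon); 1972-01-10 (Mon).
All 6 holidays fall on weekdays, so subtract 6.
Business days: 384 − 6 = 378.

378 working days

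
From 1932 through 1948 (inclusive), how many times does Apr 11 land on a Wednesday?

2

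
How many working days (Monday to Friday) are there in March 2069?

21

Mar 1, 2069 is a Friday.
That's 31 days from start to end, counting both.
31 = 7 × 4 + 3, so there are 4 full weeks plus 3 extra days.
Each full week contributes 5 weekdays (Mon–Fri): 4 × 5 = 20.
The 3 extra days are Fri, Sat, Sun — 1 of them qualifies.
Total: 20 + 1 = 21.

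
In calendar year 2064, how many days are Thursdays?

2064-01-01 is a Tuesday.
From 2064-01-01 to 2064-12-31 is 366 days inclusive.
366 = 7 × 52 + 2, so there are 52 full weeks plus 2 extra days.
Each full week contributes one Thursday: 52 so far.
The 2 extra days are Tue, Wed — none qualify.
Total: 52 + 0 = 52.

52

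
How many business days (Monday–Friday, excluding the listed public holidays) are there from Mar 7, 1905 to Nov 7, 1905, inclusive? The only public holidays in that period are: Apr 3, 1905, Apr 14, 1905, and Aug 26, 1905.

174

Mar 7, 1905 is a Tuesday.
The range spans 246 days (inclusive of both endpoints).
246 = 7 × 35 + 1, so there are 35 full weeks plus 1 extra day.
Each full week contributes 5 weekdays (Mon–Fri): 35 × 5 = 175.
The 1 extra day is Tue — 1 of them qualifies.
Total: 175 + 1 = 176.
Holidays: Apr 3, 1905 (Mon); Apr 14, 1905 (Fri); Aug 26, 1905 (Sat).
2 of the 3 holidays fall on weekdays; the rest are weekends and were already excluded.
Business days: 176 − 2 = 174.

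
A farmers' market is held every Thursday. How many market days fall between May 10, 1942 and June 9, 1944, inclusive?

109 Thursdays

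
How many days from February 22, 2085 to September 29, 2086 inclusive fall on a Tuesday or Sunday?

February 22, 2085 is a Thursday.
The range spans 585 days (inclusive of both endpoints).
585 = 7 × 83 + 4, so there are 83 full weeks plus 4 extra days.
Each full week contributes 2 days from the set (Tue, Sun): 83 × 2 = 166.
The 4 extra days are Thursday, Friday, Saturday, Sunday — 1 of them qualifies.
Total: 166 + 1 = 167.

167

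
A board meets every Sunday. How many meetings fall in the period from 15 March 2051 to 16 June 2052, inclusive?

66

15 March 2051 is a Wednesday.
The range spans 460 days (inclusive of both endpoints).
460 = 7 × 65 + 5, so there are 65 full weeks plus 5 extra days.
Each full week contributes one Sunday: 65 so far.
The 5 extra days are Wed, Thu, Fri, Sat, Sun — 1 of them qualifies.
Total: 65 + 1 = 66.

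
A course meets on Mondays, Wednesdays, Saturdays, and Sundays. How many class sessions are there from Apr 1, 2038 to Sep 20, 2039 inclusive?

307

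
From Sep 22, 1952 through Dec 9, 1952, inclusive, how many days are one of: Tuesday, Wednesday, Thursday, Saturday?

45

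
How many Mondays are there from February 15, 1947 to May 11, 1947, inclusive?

12

February 15, 1947 is a Saturday.
From February 15, 1947 to May 11, 1947 is 86 days inclusive.
86 = 7 × 12 + 2, so there are 12 full weeks plus 2 extra days.
Each full week contributes one Monday: 12 so far.
The 2 extra days are Sat, Sun — none qualify.
Total: 12 + 0 = 12.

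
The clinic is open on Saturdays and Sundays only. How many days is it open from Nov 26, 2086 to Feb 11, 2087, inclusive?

Nov 26, 2086 is a Tuesday.
That's 78 days from start to end, counting both.
78 = 7 × 11 + 1, so there are 11 full weeks plus 1 extra day.
Each full week contributes 2 days from the set (Sat, Sun): 11 × 2 = 22.
The 1 extra day is Tue — none qualify.
Total: 22 + 0 = 22.

22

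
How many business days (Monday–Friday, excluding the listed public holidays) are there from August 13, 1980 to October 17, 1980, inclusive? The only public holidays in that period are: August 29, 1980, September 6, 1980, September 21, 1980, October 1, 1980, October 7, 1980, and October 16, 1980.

44

August 13, 1980 is a Wednesday.
The range spans 66 days (inclusive of both endpoints).
66 = 7 × 9 + 3, so there are 9 full weeks plus 3 extra days.
Each full week contributes 5 weekdays (Mon–Fri): 9 × 5 = 45.
The 3 extra days are Wed, Thu, Fri — 3 of them qualify.
Total: 45 + 3 = 48.
Holidays: August 29, 1980 (Fri); September 6, 1980 (Sat); September 21, 1980 (Sun); October 1, 1980 (Wed); October 7, 1980 (Tue); October 16, 1980 (Thu).
4 of the 6 holidays fall on weekdays; the rest are weekends and were already excluded.
Business days: 48 − 4 = 44.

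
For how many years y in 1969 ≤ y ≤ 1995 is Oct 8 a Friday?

Day of week of October 8 in each year:
1969: Wed, 1970: Thu, 1971: Fri ✓, 1972: Sun, 1973: Mon, 1974: Tue, 1975: Wed, 1976: Fri ✓, 1977: Sat, 1978: Sun, 1979: Mon, 1980: Wed, 1981: Thu, 1982: Fri ✓, 1983: Sat, 1984: Mon, 1985: Tue, 1986: Wed, 1987: Thu, 1988: Sat, 1989: Sun, 1990: Mon, 1991: Tue, 1992: Thu, 1993: Fri ✓, 1994: Sat, 1995: Sun
Fridays: 1971, 1976, 1982, 1993.

4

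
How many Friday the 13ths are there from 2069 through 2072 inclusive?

7

Friday-the-13ths by year:
2069: Sep, Dec
2070: Jun
2071: Feb, Mar, Nov
2072: May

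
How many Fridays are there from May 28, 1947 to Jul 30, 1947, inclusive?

May 28, 1947 is a Wednesday.
The range spans 64 days (inclusive of both endpoints).
64 = 7 × 9 + 1, so there are 9 full weeks plus 1 extra day.
Each full week contributes one Friday: 9 so far.
The 1 extra day is Wednesday — none qualify.
Total: 9 + 0 = 9.

9 Fridays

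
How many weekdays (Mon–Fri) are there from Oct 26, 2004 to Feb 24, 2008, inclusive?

Oct 26, 2004 is a Tuesday.
From Oct 26, 2004 to Feb 24, 2008 is 1217 days inclusive.
1217 = 7 × 173 + 6, so there are 173 full weeks plus 6 extra days.
Each full week contributes 5 weekdays (Mon–Fri): 173 × 5 = 865.
The 6 extra days are Tue, Wed, Thu, Fri, Sat, Sun — 4 of them qualify.
Total: 865 + 4 = 869.

869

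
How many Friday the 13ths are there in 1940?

2

The 13th falls on a Friday when the month's 13th has weekday Fri.
Jan 13 is Sat; Feb 13 is Tue; Mar 13 is Wed; Apr 13 is Sat; May 13 is Mon; Jun 13 is Thu; Jul 13 is Sat; Aug 13 is Tue; Sep 13 is Fri ✓; Oct 13 is Sun; Nov 13 is Wed; Dec 13 is Fri ✓.
Friday the 13ths: Sep, Dec.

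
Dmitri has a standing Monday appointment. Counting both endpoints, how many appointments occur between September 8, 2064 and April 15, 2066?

84 Mondays

September 8, 2064 is a Monday.
From September 8, 2064 to April 15, 2066 is 585 days inclusive.
585 = 7 × 83 + 4, so there are 83 full weeks plus 4 extra days.
Each full week contributes one Monday: 83 so far.
The 4 extra days are Mon, Tue, Wed, Thu — 1 of them qualifies.
Total: 83 + 1 = 84.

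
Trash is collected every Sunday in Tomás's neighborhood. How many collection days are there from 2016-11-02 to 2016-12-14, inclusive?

6 Sundays

2016-11-02 is a Wednesday.
The range spans 43 days (inclusive of both endpoints).
43 = 7 × 6 + 1, so there are 6 full weeks plus 1 extra day.
Each full week contributes one Sunday: 6 so far.
The 1 extra day is Wednesday — none qualify.
Total: 6 + 0 = 6.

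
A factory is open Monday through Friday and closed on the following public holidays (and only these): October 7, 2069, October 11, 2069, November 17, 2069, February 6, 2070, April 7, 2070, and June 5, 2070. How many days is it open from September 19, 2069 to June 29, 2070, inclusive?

197 working days

September 19, 2069 is a Thursday.
The range spans 284 days (inclusive of both endpoints).
284 = 7 × 40 + 4, so there are 40 full weeks plus 4 extra days.
Each full week contributes 5 weekdays (Mon–Fri): 40 × 5 = 200.
The 4 extra days are Thursday, Friday, Saturday, Sunday — 2 of them qualify.
Total: 200 + 2 = 202.
Holidays: October 7, 2069 (Mon); October 11, 2069 (Fri); November 17, 2069 (Sun); February 6, 2070 (Thu); April 7, 2070 (Mon); June 5, 2070 (Thu).
5 of the 6 holidays fall on weekdays; the rest are weekends and were already excluded.
Business days: 202 − 5 = 197.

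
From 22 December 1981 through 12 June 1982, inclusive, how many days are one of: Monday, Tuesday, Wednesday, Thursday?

99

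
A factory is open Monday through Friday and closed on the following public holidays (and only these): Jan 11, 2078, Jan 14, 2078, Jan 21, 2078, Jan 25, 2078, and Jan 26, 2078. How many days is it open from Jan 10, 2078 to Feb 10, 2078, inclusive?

19

Jan 10, 2078 is a Monday.
From Jan 10, 2078 to Feb 10, 2078 is 32 days inclusive.
32 = 7 × 4 + 4, so there are 4 full weeks plus 4 extra days.
Each full week contributes 5 weekdays (Mon–Fri): 4 × 5 = 20.
The 4 extra days are Mon, Tue, Wed, Thu — 4 of them qualify.
Total: 20 + 4 = 24.
Holidays: Jan 11, 2078 (Tue); Jan 14, 2078 (Fri); Jan 21, 2078 (Fri); Jan 25, 2078 (Tue); Jan 26, 2078 (Wed).
All 5 holidays fall on weekdays, so subtract 5.
Business days: 24 − 5 = 19.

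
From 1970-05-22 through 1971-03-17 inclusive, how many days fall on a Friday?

43

1970-05-22 is a Friday.
The range spans 300 days (inclusive of both endpoints).
300 = 7 × 42 + 6, so there are 42 full weeks plus 6 extra days.
Each full week contributes one Friday: 42 so far.
The 6 extra days are Fri, Sat, Sun, Mon, Tue, Wed — 1 of them qualifies.
Total: 42 + 1 = 43.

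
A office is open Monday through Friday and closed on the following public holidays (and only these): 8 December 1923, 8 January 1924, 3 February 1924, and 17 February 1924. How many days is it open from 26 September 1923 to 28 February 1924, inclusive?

26 September 1923 is a Wednesday.
The range spans 156 days (inclusive of both endpoints).
156 = 7 × 22 + 2, so there are 22 full weeks plus 2 extra days.
Each full week contributes 5 weekdays (Mon–Fri): 22 × 5 = 110.
The 2 extra days are Wed, Thu — 2 of them qualify.
Total: 110 + 2 = 112.
Holidays: 8 December 1923 (Sat); 8 January 1924 (Tue); 3 February 1924 (Sun); 17 February 1924 (Sun).
1 of the 4 holidays fall on weekdays; the rest are weekends and were already excluded.
Business days: 112 − 1 = 111.

111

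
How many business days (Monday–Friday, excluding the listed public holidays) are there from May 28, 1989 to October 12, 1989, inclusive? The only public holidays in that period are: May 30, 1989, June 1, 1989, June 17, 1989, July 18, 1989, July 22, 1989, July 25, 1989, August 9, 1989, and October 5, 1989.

May 28, 1989 is a Sunday.
From May 28, 1989 to October 12, 1989 is 138 days inclusive.
138 = 7 × 19 + 5, so there are 19 full weeks plus 5 extra days.
Each full week contributes 5 weekdays (Mon–Fri): 19 × 5 = 95.
The 5 extra days are Sunday, Monday, Tuesday, Wednesday, Thursday — 4 of them qualify.
Total: 95 + 4 = 99.
Holidays: May 30, 1989 (Tue); June 1, 1989 (Thu); June 17, 1989 (Sat); July 18, 1989 (Tue); July 22, 1989 (Sat); July 25, 1989 (Tue); August 9, 1989 (Wed); October 5, 1989 (Thu).
6 of the 8 holidays fall on weekdays; the rest are weekends and were already excluded.
Business days: 99 − 6 = 93.

93 business days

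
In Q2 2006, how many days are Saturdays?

13

1 April 2006 is a Saturday.
From 1 April 2006 to 30 June 2006 is 91 days inclusive.
91 = 7 × 13, so the span is exactly 13 full weeks.
Each full week contributes one Saturday: 13 so far.
Total: 13.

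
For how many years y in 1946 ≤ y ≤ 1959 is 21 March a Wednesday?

Day of week of March 21 in each year:
1946: Thu, 1947: Fri, 1948: Sun, 1949: Mon, 1950: Tue, 1951: Wed ✓, 1952: Fri, 1953: Sat, 1954: Sun, 1955: Mon, 1956: Wed ✓, 1957: Thu, 1958: Fri, 1959: Sat
Wednesdays: 1951, 1956.

2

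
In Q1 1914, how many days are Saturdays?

1 January 1914 is a Thursday.
From 1 January 1914 to 31 March 1914 is 90 days inclusive.
90 = 7 × 12 + 6, so there are 12 full weeks plus 6 extra days.
Each full week contributes one Saturday: 12 so far.
The 6 extra days are Thu, Fri, Sat, Sun, Mon, Tue — 1 of them qualifies.
Total: 12 + 1 = 13.

13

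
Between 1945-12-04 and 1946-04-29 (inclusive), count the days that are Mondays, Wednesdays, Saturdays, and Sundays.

1945-12-04 is a Tuesday.
That's 147 days from start to end, counting both.
147 = 7 × 21, so the span is exactly 21 full weeks.
Each full week contributes 4 days from the set (Mon, Wed, Sat, Sun): 21 × 4 = 84.
Total: 84.

84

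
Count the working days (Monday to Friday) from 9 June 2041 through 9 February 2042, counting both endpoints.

175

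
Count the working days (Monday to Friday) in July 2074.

2074-07-01 is a Sunday.
The range spans 31 days (inclusive of both endpoints).
31 = 7 × 4 + 3, so there are 4 full weeks plus 3 extra days.
Each full week contributes 5 weekdays (Mon–Fri): 4 × 5 = 20.
The 3 extra days are Sun, Mon, Tue — 2 of them qualify.
Total: 20 + 2 = 22.

22 weekdays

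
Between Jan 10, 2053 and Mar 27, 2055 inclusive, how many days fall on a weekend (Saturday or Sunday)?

Jan 10, 2053 is a Friday.
From Jan 10, 2053 to Mar 27, 2055 is 807 days inclusive.
807 = 7 × 115 + 2, so there are 115 full weeks plus 2 extra days.
Each full week contributes 2 weekend days (Sat, Sun): 115 × 2 = 230.
The 2 extra days are Friday, Saturday — 1 of them qualifies.
Total: 230 + 1 = 231.

231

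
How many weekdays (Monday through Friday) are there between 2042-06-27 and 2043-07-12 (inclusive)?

2042-06-27 is a Friday.
From 2042-06-27 to 2043-07-12 is 381 days inclusive.
381 = 7 × 54 + 3, so there are 54 full weeks plus 3 extra days.
Each full week contributes 5 weekdays (Mon–Fri): 54 × 5 = 270.
The 3 extra days are Friday, Saturday, Sunday — 1 of them qualifies.
Total: 270 + 1 = 271.

271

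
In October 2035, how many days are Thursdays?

October 1, 2035 is a Monday.
That's 31 days from start to end, counting both.
31 = 7 × 4 + 3, so there are 4 full weeks plus 3 extra days.
Each full week contributes one Thursday: 4 so far.
The 3 extra days are Monday, Tuesday, Wednesday — none qualify.
Total: 4 + 0 = 4.

4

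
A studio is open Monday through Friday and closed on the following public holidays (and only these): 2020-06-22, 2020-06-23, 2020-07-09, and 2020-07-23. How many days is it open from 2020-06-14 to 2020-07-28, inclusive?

2020-06-14 is a Sunday.
From 2020-06-14 to 2020-07-28 is 45 days inclusive.
45 = 7 × 6 + 3, so there are 6 full weeks plus 3 extra days.
Each full week contributes 5 weekdays (Mon–Fri): 6 × 5 = 30.
The 3 extra days are Sun, Mon, Tue — 2 of them qualify.
Total: 30 + 2 = 32.
Holidays: 2020-06-22 (Mon); 2020-06-23 (Tue); 2020-07-09 (Thu); 2020-07-23 (Thu).
All 4 holidays fall on weekdays, so subtract 4.
Business days: 32 − 4 = 28.

28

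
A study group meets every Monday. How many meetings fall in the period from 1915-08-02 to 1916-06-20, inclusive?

47

1915-08-02 is a Monday.
That's 324 days from start to end, counting both.
324 = 7 × 46 + 2, so there are 46 full weeks plus 2 extra days.
Each full week contributes one Monday: 46 so far.
The 2 extra days are Monday, Tuesday — 1 of them qualifies.
Total: 46 + 1 = 47.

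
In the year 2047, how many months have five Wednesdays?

A month has five Wednesdays exactly when Wednesday falls within its first (length − 28) days.
Jan: 31 days, starts Tue → 5 of Tue, Wed, Thu ✓
Feb: 28 days, starts Fri → 5 of (none)
Mar: 31 days, starts Fri → 5 of Fri, Sat, Sun
Apr: 30 days, starts Mon → 5 of Mon, Tue
May: 31 days, starts Wed → 5 of Wed, Thu, Fri ✓
Jun: 30 days, starts Sat → 5 of Sat, Sun
Jul: 31 days, starts Mon → 5 of Mon, Tue, Wed ✓
Aug: 31 days, starts Thu → 5 of Thu, Fri, Sat
Sep: 30 days, starts Sun → 5 of Sun, Mon
Oct: 31 days, starts Tue → 5 of Tue, Wed, Thu ✓
Nov: 30 days, starts Fri → 5 of Fri, Sat
Dec: 31 days, starts Sun → 5 of Sun, Mon, Tue
Months with five Wednesdays: Jan, May, Jul, Oct.

4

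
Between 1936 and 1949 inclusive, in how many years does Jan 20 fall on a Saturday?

2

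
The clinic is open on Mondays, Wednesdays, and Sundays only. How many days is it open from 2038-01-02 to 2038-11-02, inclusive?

2038-01-02 is a Saturday.
The range spans 305 days (inclusive of both endpoints).
305 = 7 × 43 + 4, so there are 43 full weeks plus 4 extra days.
Each full week contributes 3 days from the set (Mon, Wed, Sun): 43 × 3 = 129.
The 4 extra days are Saturday, Sunday, Monday, Tuesday — 2 of them qualify.
Total: 129 + 2 = 131.

131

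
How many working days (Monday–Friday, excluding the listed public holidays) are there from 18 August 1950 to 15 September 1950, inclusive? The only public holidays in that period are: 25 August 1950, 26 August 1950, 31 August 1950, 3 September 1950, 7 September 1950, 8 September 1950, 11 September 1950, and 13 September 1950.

15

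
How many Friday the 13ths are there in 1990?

The 13th falls on a Friday when the month's 13th has weekday Fri.
Jan 13 is Sat; Feb 13 is Tue; Mar 13 is Tue; Apr 13 is Fri ✓; May 13 is Sun; Jun 13 is Wed; Jul 13 is Fri ✓; Aug 13 is Mon; Sep 13 is Thu; Oct 13 is Sat; Nov 13 is Tue; Dec 13 is Thu.
Friday the 13ths: Apr, Jul.

2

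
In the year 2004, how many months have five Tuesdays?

4

A month has five Tuesdays exactly when Tuesday falls within its first (length − 28) days.
Jan: 31 days, starts Thu → 5 of Thu, Fri, Sat
Feb: 29 days, starts Sun → 5 of Sun
Mar: 31 days, starts Mon → 5 of Mon, Tue, Wed ✓
Apr: 30 days, starts Thu → 5 of Thu, Fri
May: 31 days, starts Sat → 5 of Sat, Sun, Mon
Jun: 30 days, starts Tue → 5 of Tue, Wed ✓
Jul: 31 days, starts Thu → 5 of Thu, Fri, Sat
Aug: 31 days, starts Sun → 5 of Sun, Mon, Tue ✓
Sep: 30 days, starts Wed → 5 of Wed, Thu
Oct: 31 days, starts Fri → 5 of Fri, Sat, Sun
Nov: 30 days, starts Mon → 5 of Mon, Tue ✓
Dec: 31 days, starts Wed → 5 of Wed, Thu, Fri
Months with five Tuesdays: Mar, Jun, Aug, Nov.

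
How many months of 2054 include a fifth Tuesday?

4

A month has five Tuesdays exactly when Tuesday falls within its first (length − 28) days.
Jan: 31 days, starts Thu → 5 of Thu, Fri, Sat
Feb: 28 days, starts Sun → 5 of (none)
Mar: 31 days, starts Sun → 5 of Sun, Mon, Tue ✓
Apr: 30 days, starts Wed → 5 of Wed, Thu
May: 31 days, starts Fri → 5 of Fri, Sat, Sun
Jun: 30 days, starts Mon → 5 of Mon, Tue ✓
Jul: 31 days, starts Wed → 5 of Wed, Thu, Fri
Aug: 31 days, starts Sat → 5 of Sat, Sun, Mon
Sep: 30 days, starts Tue → 5 of Tue, Wed ✓
Oct: 31 days, starts Thu → 5 of Thu, Fri, Sat
Nov: 30 days, starts Sun → 5 of Sun, Mon
Dec: 31 days, starts Tue → 5 of Tue, Wed, Thu ✓
Months with five Tuesdays: Mar, Jun, Sep, Dec.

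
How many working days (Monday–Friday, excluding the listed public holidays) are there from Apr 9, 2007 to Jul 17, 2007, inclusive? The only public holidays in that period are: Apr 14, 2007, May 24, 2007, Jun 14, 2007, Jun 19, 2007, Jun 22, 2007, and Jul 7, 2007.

Apr 9, 2007 is a Monday.
The range spans 100 days (inclusive of both endpoints).
100 = 7 × 14 + 2, so there are 14 full weeks plus 2 extra days.
Each full week contributes 5 weekdays (Mon–Fri): 14 × 5 = 70.
The 2 extra days are Mon, Tue — 2 of them qualify.
Total: 70 + 2 = 72.
Holidays: Apr 14, 2007 (Sat); May 24, 2007 (Thu); Jun 14, 2007 (Thu); Jun 19, 2007 (Tue); Jun 22, 2007 (Fri); Jul 7, 2007 (Sat).
4 of the 6 holidays fall on weekdays; the rest are weekends and were already excluded.
Business days: 72 − 4 = 68.

68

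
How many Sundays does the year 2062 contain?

53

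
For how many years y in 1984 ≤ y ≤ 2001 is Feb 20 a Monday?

3

Day of week of February 20 in each year:
1984: Mon ✓, 1985: Wed, 1986: Thu, 1987: Fri, 1988: Sat, 1989: Mon ✓, 1990: Tue, 1991: Wed, 1992: Thu, 1993: Sat, 1994: Sun, 1995: Mon ✓, 1996: Tue, 1997: Thu, 1998: Fri, 1999: Sat, 2000: Sun, 2001: Tue
Mondays: 1984, 1989, 1995.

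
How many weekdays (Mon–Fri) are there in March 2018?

22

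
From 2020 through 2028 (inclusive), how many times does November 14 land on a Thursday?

Day of week of November 14 in each year:
2020: Sat, 2021: Sun, 2022: Mon, 2023: Tue, 2024: Thu ✓, 2025: Fri, 2026: Sat, 2027: Sun, 2028: Tue
Thursdays: 2024.

1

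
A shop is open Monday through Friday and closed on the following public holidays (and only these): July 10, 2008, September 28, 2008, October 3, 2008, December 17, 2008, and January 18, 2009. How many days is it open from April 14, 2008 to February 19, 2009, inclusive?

April 14, 2008 is a Monday.
The range spans 312 days (inclusive of both endpoints).
312 = 7 × 44 + 4, so there are 44 full weeks plus 4 extra days.
Each full week contributes 5 weekdays (Mon–Fri): 44 × 5 = 220.
The 4 extra days are Mon, Tue, Wed, Thu — 4 of them qualify.
Total: 220 + 4 = 224.
Holidays: July 10, 2008 (Thu); September 28, 2008 (Sun); October 3, 2008 (Fri); December 17, 2008 (Wed); January 18, 2009 (Sun).
3 of the 5 holidays fall on weekdays; the rest are weekends and were already excluded.
Business days: 224 − 3 = 221.

221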